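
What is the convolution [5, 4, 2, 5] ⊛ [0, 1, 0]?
y[0] = 5×0 = 0; y[1] = 5×1 + 4×0 = 5; y[2] = 5×0 + 4×1 + 2×0 = 4; y[3] = 4×0 + 2×1 + 5×0 = 2; y[4] = 2×0 + 5×1 = 5; y[5] = 5×0 = 0

[0, 5, 4, 2, 5, 0]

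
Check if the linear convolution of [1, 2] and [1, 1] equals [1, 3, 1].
Recompute linear convolution of [1, 2] and [1, 1]: y[0] = 1×1 = 1; y[1] = 1×1 + 2×1 = 3; y[2] = 2×1 = 2 → [1, 3, 2]. Compare to given [1, 3, 1]: they differ at index 2: given 1, correct 2, so answer: No

No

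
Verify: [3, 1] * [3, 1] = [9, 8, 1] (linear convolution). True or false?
Recompute linear convolution of [3, 1] and [3, 1]: y[0] = 3×3 = 9; y[1] = 3×1 + 1×3 = 6; y[2] = 1×1 = 1 → [9, 6, 1]. Compare to given [9, 8, 1]: they differ at index 1: given 8, correct 6, so answer: No

No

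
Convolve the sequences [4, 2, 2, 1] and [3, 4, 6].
y[0] = 4×3 = 12; y[1] = 4×4 + 2×3 = 22; y[2] = 4×6 + 2×4 + 2×3 = 38; y[3] = 2×6 + 2×4 + 1×3 = 23; y[4] = 2×6 + 1×4 = 16; y[5] = 1×6 = 6

[12, 22, 38, 23, 16, 6]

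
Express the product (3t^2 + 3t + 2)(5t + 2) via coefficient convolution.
Ascending coefficients: a = [2, 3, 3], b = [2, 5]. c[0] = 2×2 = 4; c[1] = 2×5 + 3×2 = 16; c[2] = 3×5 + 3×2 = 21; c[3] = 3×5 = 15. Result coefficients: [4, 16, 21, 15] → 15t^3 + 21t^2 + 16t + 4

15t^3 + 21t^2 + 16t + 4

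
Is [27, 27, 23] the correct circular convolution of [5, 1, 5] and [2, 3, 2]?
Recompute circular convolution of [5, 1, 5] and [2, 3, 2]: y[0] = 5×2 + 1×2 + 5×3 = 27; y[1] = 5×3 + 1×2 + 5×2 = 27; y[2] = 5×2 + 1×3 + 5×2 = 23 → [27, 27, 23]. Given [27, 27, 23] matches, so answer: Yes

Yes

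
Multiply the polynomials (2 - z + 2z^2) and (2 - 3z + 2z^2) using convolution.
Ascending coefficients: a = [2, -1, 2], b = [2, -3, 2]. c[0] = 2×2 = 4; c[1] = 2×-3 + -1×2 = -8; c[2] = 2×2 + -1×-3 + 2×2 = 11; c[3] = -1×2 + 2×-3 = -8; c[4] = 2×2 = 4. Result coefficients: [4, -8, 11, -8, 4] → 4 - 8z + 11z^2 - 8z^3 + 4z^4

4 - 8z + 11z^2 - 8z^3 + 4z^4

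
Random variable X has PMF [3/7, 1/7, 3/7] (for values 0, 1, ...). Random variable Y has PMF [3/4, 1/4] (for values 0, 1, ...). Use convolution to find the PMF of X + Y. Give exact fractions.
P(X+Y=k) = Σ_i P(X=i)·P(Y=k-i) — a convolution of [3/7, 1/7, 3/7] and [3/4, 1/4]. P(X+Y=0) = (3/7)×(3/4) = 9/28; P(X+Y=1) = (3/7)×(1/4) + (1/7)×(3/4) = 3/28 + 3/28 = 3/14; P(X+Y=2) = (1/7)×(1/4) + (3/7)×(3/4) = 1/28 + 9/28 = 5/14; P(X+Y=3) = (3/7)×(1/4) = 3/28. PMF: [9/28, 3/14, 5/14, 3/28] (sums to 1 ✓)

[9/28, 3/14, 5/14, 3/28]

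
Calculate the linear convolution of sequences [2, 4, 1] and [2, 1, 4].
y[0] = 2×2 = 4; y[1] = 2×1 + 4×2 = 10; y[2] = 2×4 + 4×1 + 1×2 = 14; y[3] = 4×4 + 1×1 = 17; y[4] = 1×4 = 4

[4, 10, 14, 17, 4]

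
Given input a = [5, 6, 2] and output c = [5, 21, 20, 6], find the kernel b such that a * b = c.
Output length 4 = len(a) + len(b) - 1 ⇒ len(b) = 2. Solve b forward using b[k] = (c[k] - Σ_{i≥1} a[i]·b[k-i]) / a[0]: b[0] = c[0] / a[0] = 5 / 5 = 1; b[1] = (c[1] - 6×1) / a[0] = (21 - 6×1) / 5 = 3. So b = [1, 3]. Forward-check [5, 6, 2] * [1, 3]: c[0] = 5×1 = 5; c[1] = 5×3 + 6×1 = 21; c[2] = 6×3 + 2×1 = 20; c[3] = 2×3 = 6 → [5, 21, 20, 6] ✓

[1, 3]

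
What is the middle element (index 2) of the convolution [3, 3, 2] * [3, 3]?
Use y[k] = Σ_i a[i]·b[k-i] at k=2. y[2] = 3×3 + 2×3 = 15

15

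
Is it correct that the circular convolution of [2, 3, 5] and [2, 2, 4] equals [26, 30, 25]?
Recompute circular convolution of [2, 3, 5] and [2, 2, 4]: y[0] = 2×2 + 3×4 + 5×2 = 26; y[1] = 2×2 + 3×2 + 5×4 = 30; y[2] = 2×4 + 3×2 + 5×2 = 24 → [26, 30, 24]. Compare to given [26, 30, 25]: they differ at index 2: given 25, correct 24, so answer: No

No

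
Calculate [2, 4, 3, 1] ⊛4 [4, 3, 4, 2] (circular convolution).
Use y[k] = Σ_j u[j]·v[(k-j) mod 4]. y[0] = 2×4 + 4×2 + 3×4 + 1×3 = 31; y[1] = 2×3 + 4×4 + 3×2 + 1×4 = 32; y[2] = 2×4 + 4×3 + 3×4 + 1×2 = 34; y[3] = 2×2 + 4×4 + 3×3 + 1×4 = 33. Result: [31, 32, 34, 33]

[31, 32, 34, 33]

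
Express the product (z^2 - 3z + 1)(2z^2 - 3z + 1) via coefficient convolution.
Ascending coefficients: a = [1, -3, 1], b = [1, -3, 2]. c[0] = 1×1 = 1; c[1] = 1×-3 + -3×1 = -6; c[2] = 1×2 + -3×-3 + 1×1 = 12; c[3] = -3×2 + 1×-3 = -9; c[4] = 1×2 = 2. Result coefficients: [1, -6, 12, -9, 2] → 2z^4 - 9z^3 + 12z^2 - 6z + 1

2z^4 - 9z^3 + 12z^2 - 6z + 1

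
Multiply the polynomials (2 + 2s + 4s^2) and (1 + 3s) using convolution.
Ascending coefficients: a = [2, 2, 4], b = [1, 3]. c[0] = 2×1 = 2; c[1] = 2×3 + 2×1 = 8; c[2] = 2×3 + 4×1 = 10; c[3] = 4×3 = 12. Result coefficients: [2, 8, 10, 12] → 2 + 8s + 10s^2 + 12s^3

2 + 8s + 10s^2 + 12s^3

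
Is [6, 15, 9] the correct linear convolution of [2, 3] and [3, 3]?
Recompute linear convolution of [2, 3] and [3, 3]: y[0] = 2×3 = 6; y[1] = 2×3 + 3×3 = 15; y[2] = 3×3 = 9 → [6, 15, 9]. Given [6, 15, 9] matches, so answer: Yes

Yes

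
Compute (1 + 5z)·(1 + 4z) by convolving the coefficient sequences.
Ascending coefficients: a = [1, 5], b = [1, 4]. c[0] = 1×1 = 1; c[1] = 1×4 + 5×1 = 9; c[2] = 5×4 = 20. Result coefficients: [1, 9, 20] → 1 + 9z + 20z^2

1 + 9z + 20z^2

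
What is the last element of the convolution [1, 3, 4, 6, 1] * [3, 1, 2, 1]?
Use y[k] = Σ_i a[i]·b[k-i] at k=7. y[7] = 1×1 = 1

1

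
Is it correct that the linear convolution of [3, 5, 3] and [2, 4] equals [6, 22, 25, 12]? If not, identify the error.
Recompute linear convolution of [3, 5, 3] and [2, 4]: y[0] = 3×2 = 6; y[1] = 3×4 + 5×2 = 22; y[2] = 5×4 + 3×2 = 26; y[3] = 3×4 = 12 → [6, 22, 26, 12]. Compare to given [6, 22, 25, 12]: they differ at index 2: given 25, correct 26, so answer: No

No. Error at index 2: given 25, correct 26.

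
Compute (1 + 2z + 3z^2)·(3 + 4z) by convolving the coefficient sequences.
Ascending coefficients: a = [1, 2, 3], b = [3, 4]. c[0] = 1×3 = 3; c[1] = 1×4 + 2×3 = 10; c[2] = 2×4 + 3×3 = 17; c[3] = 3×4 = 12. Result coefficients: [3, 10, 17, 12] → 3 + 10z + 17z^2 + 12z^3

3 + 10z + 17z^2 + 12z^3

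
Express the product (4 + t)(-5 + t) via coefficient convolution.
Ascending coefficients: a = [4, 1], b = [-5, 1]. c[0] = 4×-5 = -20; c[1] = 4×1 + 1×-5 = -1; c[2] = 1×1 = 1. Result coefficients: [-20, -1, 1] → -20 - t + t^2

-20 - t + t^2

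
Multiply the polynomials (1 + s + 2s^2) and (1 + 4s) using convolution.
Ascending coefficients: a = [1, 1, 2], b = [1, 4]. c[0] = 1×1 = 1; c[1] = 1×4 + 1×1 = 5; c[2] = 1×4 + 2×1 = 6; c[3] = 2×4 = 8. Result coefficients: [1, 5, 6, 8] → 1 + 5s + 6s^2 + 8s^3

1 + 5s + 6s^2 + 8s^3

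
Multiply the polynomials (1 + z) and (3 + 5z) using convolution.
Ascending coefficients: a = [1, 1], b = [3, 5]. c[0] = 1×3 = 3; c[1] = 1×5 + 1×3 = 8; c[2] = 1×5 = 5. Result coefficients: [3, 8, 5] → 3 + 8z + 5z^2

3 + 8z + 5z^2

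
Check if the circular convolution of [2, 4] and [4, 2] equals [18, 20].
Recompute circular convolution of [2, 4] and [4, 2]: y[0] = 2×4 + 4×2 = 16; y[1] = 2×2 + 4×4 = 20 → [16, 20]. Compare to given [18, 20]: they differ at index 0: given 18, correct 16, so answer: No

No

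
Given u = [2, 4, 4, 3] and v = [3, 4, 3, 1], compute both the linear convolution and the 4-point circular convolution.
Linear: y_lin[0] = 2×3 = 6; y_lin[1] = 2×4 + 4×3 = 20; y_lin[2] = 2×3 + 4×4 + 4×3 = 34; y_lin[3] = 2×1 + 4×3 + 4×4 + 3×3 = 39; y_lin[4] = 4×1 + 4×3 + 3×4 = 28; y_lin[5] = 4×1 + 3×3 = 13; y_lin[6] = 3×1 = 3 → [6, 20, 34, 39, 28, 13, 3]. Circular (length 4): y[0] = 2×3 + 4×1 + 4×3 + 3×4 = 34; y[1] = 2×4 + 4×3 + 4×1 + 3×3 = 33; y[2] = 2×3 + 4×4 + 4×3 + 3×1 = 37; y[3] = 2×1 + 4×3 + 4×4 + 3×3 = 39 → [34, 33, 37, 39]

Linear: [6, 20, 34, 39, 28, 13, 3], Circular: [34, 33, 37, 39]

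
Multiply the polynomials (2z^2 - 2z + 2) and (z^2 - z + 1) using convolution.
Ascending coefficients: a = [2, -2, 2], b = [1, -1, 1]. c[0] = 2×1 = 2; c[1] = 2×-1 + -2×1 = -4; c[2] = 2×1 + -2×-1 + 2×1 = 6; c[3] = -2×1 + 2×-1 = -4; c[4] = 2×1 = 2. Result coefficients: [2, -4, 6, -4, 2] → 2z^4 - 4z^3 + 6z^2 - 4z + 2

2z^4 - 4z^3 + 6z^2 - 4z + 2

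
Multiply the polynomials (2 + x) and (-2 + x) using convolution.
Ascending coefficients: a = [2, 1], b = [-2, 1]. c[0] = 2×-2 = -4; c[1] = 2×1 + 1×-2 = 0; c[2] = 1×1 = 1. Result coefficients: [-4, 0, 1] → -4 + x^2

-4 + x^2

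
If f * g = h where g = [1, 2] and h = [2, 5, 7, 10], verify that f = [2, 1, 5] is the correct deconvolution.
Forward-compute [2, 1, 5] * [1, 2]: h[0] = 2×1 = 2; h[1] = 2×2 + 1×1 = 5; h[2] = 1×2 + 5×1 = 7; h[3] = 5×2 = 10 → [2, 5, 7, 10]. Matches given h = [2, 5, 7, 10], so verified.

Verified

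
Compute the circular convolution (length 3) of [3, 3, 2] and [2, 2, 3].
Use y[k] = Σ_j s[j]·t[(k-j) mod 3]. y[0] = 3×2 + 3×3 + 2×2 = 19; y[1] = 3×2 + 3×2 + 2×3 = 18; y[2] = 3×3 + 3×2 + 2×2 = 19. Result: [19, 18, 19]

[19, 18, 19]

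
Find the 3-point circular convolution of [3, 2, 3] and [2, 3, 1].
Use y[k] = Σ_j a[j]·b[(k-j) mod 3]. y[0] = 3×2 + 2×1 + 3×3 = 17; y[1] = 3×3 + 2×2 + 3×1 = 16; y[2] = 3×1 + 2×3 + 3×2 = 15. Result: [17, 16, 15]

[17, 16, 15]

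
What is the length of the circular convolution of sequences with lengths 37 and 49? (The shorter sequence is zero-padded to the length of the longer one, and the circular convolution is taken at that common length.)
Circular convolution (zero-padding the shorter input) has length max(m, n) = max(37, 49) = 49

49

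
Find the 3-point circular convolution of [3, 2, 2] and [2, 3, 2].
Use y[k] = Σ_j x[j]·h[(k-j) mod 3]. y[0] = 3×2 + 2×2 + 2×3 = 16; y[1] = 3×3 + 2×2 + 2×2 = 17; y[2] = 3×2 + 2×3 + 2×2 = 16. Result: [16, 17, 16]

[16, 17, 16]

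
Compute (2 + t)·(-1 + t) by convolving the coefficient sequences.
Ascending coefficients: a = [2, 1], b = [-1, 1]. c[0] = 2×-1 = -2; c[1] = 2×1 + 1×-1 = 1; c[2] = 1×1 = 1. Result coefficients: [-2, 1, 1] → -2 + t + t^2

-2 + t + t^2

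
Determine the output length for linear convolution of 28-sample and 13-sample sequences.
Linear/full convolution length: m + n - 1 = 28 + 13 - 1 = 40

40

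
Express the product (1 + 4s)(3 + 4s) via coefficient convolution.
Ascending coefficients: a = [1, 4], b = [3, 4]. c[0] = 1×3 = 3; c[1] = 1×4 + 4×3 = 16; c[2] = 4×4 = 16. Result coefficients: [3, 16, 16] → 3 + 16s + 16s^2

3 + 16s + 16s^2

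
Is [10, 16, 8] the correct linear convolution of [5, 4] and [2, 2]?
Recompute linear convolution of [5, 4] and [2, 2]: y[0] = 5×2 = 10; y[1] = 5×2 + 4×2 = 18; y[2] = 4×2 = 8 → [10, 18, 8]. Compare to given [10, 16, 8]: they differ at index 1: given 16, correct 18, so answer: No

No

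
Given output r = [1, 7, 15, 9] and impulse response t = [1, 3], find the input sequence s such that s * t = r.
Deconvolve r=[1, 7, 15, 9] by t=[1, 3]. Since t[0]=1, solve forward: s[0] = r[0] / 1 = 1; s[1] = (r[1] - 1×3) / 1 = 4; s[2] = (r[2] - 4×3) / 1 = 3. So s = [1, 4, 3]. Check by forward convolution: r[0] = 1×1 = 1; r[1] = 1×3 + 4×1 = 7; r[2] = 4×3 + 3×1 = 15; r[3] = 3×3 = 9

[1, 4, 3]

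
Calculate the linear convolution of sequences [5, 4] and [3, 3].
y[0] = 5×3 = 15; y[1] = 5×3 + 4×3 = 27; y[2] = 4×3 = 12

[15, 27, 12]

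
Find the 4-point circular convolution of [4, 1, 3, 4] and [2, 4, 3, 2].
Use y[k] = Σ_j a[j]·b[(k-j) mod 4]. y[0] = 4×2 + 1×2 + 3×3 + 4×4 = 35; y[1] = 4×4 + 1×2 + 3×2 + 4×3 = 36; y[2] = 4×3 + 1×4 + 3×2 + 4×2 = 30; y[3] = 4×2 + 1×3 + 3×4 + 4×2 = 31. Result: [35, 36, 30, 31]

[35, 36, 30, 31]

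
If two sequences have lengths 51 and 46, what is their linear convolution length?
Linear/full convolution length: m + n - 1 = 51 + 46 - 1 = 96

96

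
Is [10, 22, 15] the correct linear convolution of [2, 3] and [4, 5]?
Recompute linear convolution of [2, 3] and [4, 5]: y[0] = 2×4 = 8; y[1] = 2×5 + 3×4 = 22; y[2] = 3×5 = 15 → [8, 22, 15]. Compare to given [10, 22, 15]: they differ at index 0: given 10, correct 8, so answer: No

No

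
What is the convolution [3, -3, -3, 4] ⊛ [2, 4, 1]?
y[0] = 3×2 = 6; y[1] = 3×4 + -3×2 = 6; y[2] = 3×1 + -3×4 + -3×2 = -15; y[3] = -3×1 + -3×4 + 4×2 = -7; y[4] = -3×1 + 4×4 = 13; y[5] = 4×1 = 4

[6, 6, -15, -7, 13, 4]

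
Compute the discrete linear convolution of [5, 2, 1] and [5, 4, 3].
y[0] = 5×5 = 25; y[1] = 5×4 + 2×5 = 30; y[2] = 5×3 + 2×4 + 1×5 = 28; y[3] = 2×3 + 1×4 = 10; y[4] = 1×3 = 3

[25, 30, 28, 10, 3]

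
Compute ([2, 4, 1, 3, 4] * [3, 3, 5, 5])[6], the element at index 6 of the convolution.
Use y[k] = Σ_i a[i]·b[k-i] at k=6. y[6] = 3×5 + 4×5 = 35

35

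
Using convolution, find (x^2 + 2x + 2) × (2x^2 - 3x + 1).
Ascending coefficients: a = [2, 2, 1], b = [1, -3, 2]. c[0] = 2×1 = 2; c[1] = 2×-3 + 2×1 = -4; c[2] = 2×2 + 2×-3 + 1×1 = -1; c[3] = 2×2 + 1×-3 = 1; c[4] = 1×2 = 2. Result coefficients: [2, -4, -1, 1, 2] → 2x^4 + x^3 - x^2 - 4x + 2

2x^4 + x^3 - x^2 - 4x + 2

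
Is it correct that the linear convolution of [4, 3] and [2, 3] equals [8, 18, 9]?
Recompute linear convolution of [4, 3] and [2, 3]: y[0] = 4×2 = 8; y[1] = 4×3 + 3×2 = 18; y[2] = 3×3 = 9 → [8, 18, 9]. Given [8, 18, 9] matches, so answer: Yes

Yes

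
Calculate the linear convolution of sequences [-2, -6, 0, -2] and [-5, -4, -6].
y[0] = -2×-5 = 10; y[1] = -2×-4 + -6×-5 = 38; y[2] = -2×-6 + -6×-4 + 0×-5 = 36; y[3] = -6×-6 + 0×-4 + -2×-5 = 46; y[4] = 0×-6 + -2×-4 = 8; y[5] = -2×-6 = 12

[10, 38, 36, 46, 8, 12]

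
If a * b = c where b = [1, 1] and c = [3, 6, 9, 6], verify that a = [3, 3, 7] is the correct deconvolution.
Forward-compute [3, 3, 7] * [1, 1]: c[0] = 3×1 = 3; c[1] = 3×1 + 3×1 = 6; c[2] = 3×1 + 7×1 = 10; c[3] = 7×1 = 7 → [3, 6, 10, 7]. Does not match given c = [3, 6, 9, 6].

Not verified. [3, 3, 7] * [1, 1] = [3, 6, 10, 7], which differs from [3, 6, 9, 6] at index 2.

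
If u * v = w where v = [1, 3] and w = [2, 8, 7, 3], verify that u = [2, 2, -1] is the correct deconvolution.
Forward-compute [2, 2, -1] * [1, 3]: w[0] = 2×1 = 2; w[1] = 2×3 + 2×1 = 8; w[2] = 2×3 + -1×1 = 5; w[3] = -1×3 = -3 → [2, 8, 5, -3]. Does not match given w = [2, 8, 7, 3].

Not verified. [2, 2, -1] * [1, 3] = [2, 8, 5, -3], which differs from [2, 8, 7, 3] at index 2.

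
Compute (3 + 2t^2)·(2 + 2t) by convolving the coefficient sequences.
Ascending coefficients: a = [3, 0, 2], b = [2, 2]. c[0] = 3×2 = 6; c[1] = 3×2 + 0×2 = 6; c[2] = 0×2 + 2×2 = 4; c[3] = 2×2 = 4. Result coefficients: [6, 6, 4, 4] → 6 + 6t + 4t^2 + 4t^3

6 + 6t + 4t^2 + 4t^3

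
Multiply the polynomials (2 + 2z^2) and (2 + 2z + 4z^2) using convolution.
Ascending coefficients: a = [2, 0, 2], b = [2, 2, 4]. c[0] = 2×2 = 4; c[1] = 2×2 + 0×2 = 4; c[2] = 2×4 + 0×2 + 2×2 = 12; c[3] = 0×4 + 2×2 = 4; c[4] = 2×4 = 8. Result coefficients: [4, 4, 12, 4, 8] → 4 + 4z + 12z^2 + 4z^3 + 8z^4

4 + 4z + 12z^2 + 4z^3 + 8z^4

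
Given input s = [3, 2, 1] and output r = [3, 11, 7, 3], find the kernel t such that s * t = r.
Output length 4 = len(s) + len(t) - 1 ⇒ len(t) = 2. Solve t forward using t[k] = (r[k] - Σ_{i≥1} s[i]·t[k-i]) / s[0]: t[0] = r[0] / s[0] = 3 / 3 = 1; t[1] = (r[1] - 2×1) / s[0] = (11 - 2×1) / 3 = 3. So t = [1, 3]. Forward-check [3, 2, 1] * [1, 3]: r[0] = 3×1 = 3; r[1] = 3×3 + 2×1 = 11; r[2] = 2×3 + 1×1 = 7; r[3] = 1×3 = 3 → [3, 11, 7, 3] ✓

[1, 3]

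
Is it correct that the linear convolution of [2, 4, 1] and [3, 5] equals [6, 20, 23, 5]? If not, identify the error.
Recompute linear convolution of [2, 4, 1] and [3, 5]: y[0] = 2×3 = 6; y[1] = 2×5 + 4×3 = 22; y[2] = 4×5 + 1×3 = 23; y[3] = 1×5 = 5 → [6, 22, 23, 5]. Compare to given [6, 20, 23, 5]: they differ at index 1: given 20, correct 22, so answer: No

No. Error at index 1: given 20, correct 22.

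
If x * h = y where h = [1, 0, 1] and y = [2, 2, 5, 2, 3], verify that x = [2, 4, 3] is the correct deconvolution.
Forward-compute [2, 4, 3] * [1, 0, 1]: y[0] = 2×1 = 2; y[1] = 2×0 + 4×1 = 4; y[2] = 2×1 + 4×0 + 3×1 = 5; y[3] = 4×1 + 3×0 = 4; y[4] = 3×1 = 3 → [2, 4, 5, 4, 3]. Does not match given y = [2, 2, 5, 2, 3].

Not verified. [2, 4, 3] * [1, 0, 1] = [2, 4, 5, 4, 3], which differs from [2, 2, 5, 2, 3] at index 1.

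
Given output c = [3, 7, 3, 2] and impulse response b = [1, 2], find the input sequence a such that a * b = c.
Deconvolve c=[3, 7, 3, 2] by b=[1, 2]. Since b[0]=1, solve forward: a[0] = c[0] / 1 = 3; a[1] = (c[1] - 3×2) / 1 = 1; a[2] = (c[2] - 1×2) / 1 = 1. So a = [3, 1, 1]. Check by forward convolution: c[0] = 3×1 = 3; c[1] = 3×2 + 1×1 = 7; c[2] = 1×2 + 1×1 = 3; c[3] = 1×2 = 2

[3, 1, 1]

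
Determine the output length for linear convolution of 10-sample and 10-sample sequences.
Linear/full convolution length: m + n - 1 = 10 + 10 - 1 = 19

19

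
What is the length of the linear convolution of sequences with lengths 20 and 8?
Linear/full convolution length: m + n - 1 = 20 + 8 - 1 = 27

27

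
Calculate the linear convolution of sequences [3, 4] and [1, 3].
y[0] = 3×1 = 3; y[1] = 3×3 + 4×1 = 13; y[2] = 4×3 = 12

[3, 13, 12]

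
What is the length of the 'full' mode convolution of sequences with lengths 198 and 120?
Linear/full convolution length: m + n - 1 = 198 + 120 - 1 = 317

317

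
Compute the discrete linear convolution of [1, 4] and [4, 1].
y[0] = 1×4 = 4; y[1] = 1×1 + 4×4 = 17; y[2] = 4×1 = 4

[4, 17, 4]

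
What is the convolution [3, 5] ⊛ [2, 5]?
y[0] = 3×2 = 6; y[1] = 3×5 + 5×2 = 25; y[2] = 5×5 = 25

[6, 25, 25]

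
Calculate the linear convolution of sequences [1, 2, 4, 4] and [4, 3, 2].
y[0] = 1×4 = 4; y[1] = 1×3 + 2×4 = 11; y[2] = 1×2 + 2×3 + 4×4 = 24; y[3] = 2×2 + 4×3 + 4×4 = 32; y[4] = 4×2 + 4×3 = 20; y[5] = 4×2 = 8

[4, 11, 24, 32, 20, 8]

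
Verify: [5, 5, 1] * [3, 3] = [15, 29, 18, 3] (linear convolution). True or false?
Recompute linear convolution of [5, 5, 1] and [3, 3]: y[0] = 5×3 = 15; y[1] = 5×3 + 5×3 = 30; y[2] = 5×3 + 1×3 = 18; y[3] = 1×3 = 3 → [15, 30, 18, 3]. Compare to given [15, 29, 18, 3]: they differ at index 1: given 29, correct 30, so answer: No

No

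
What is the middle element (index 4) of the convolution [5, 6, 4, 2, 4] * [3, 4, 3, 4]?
Use y[k] = Σ_i a[i]·b[k-i] at k=4. y[4] = 6×4 + 4×3 + 2×4 + 4×3 = 56

56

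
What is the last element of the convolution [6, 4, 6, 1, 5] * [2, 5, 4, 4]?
Use y[k] = Σ_i a[i]·b[k-i] at k=7. y[7] = 5×4 = 20

20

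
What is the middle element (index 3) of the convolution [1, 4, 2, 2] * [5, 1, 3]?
Use y[k] = Σ_i a[i]·b[k-i] at k=3. y[3] = 4×3 + 2×1 + 2×5 = 24

24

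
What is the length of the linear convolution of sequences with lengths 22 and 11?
Linear/full convolution length: m + n - 1 = 22 + 11 - 1 = 32

32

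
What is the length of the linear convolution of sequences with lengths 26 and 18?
Linear/full convolution length: m + n - 1 = 26 + 18 - 1 = 43

43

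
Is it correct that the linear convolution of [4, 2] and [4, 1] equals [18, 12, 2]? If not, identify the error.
Recompute linear convolution of [4, 2] and [4, 1]: y[0] = 4×4 = 16; y[1] = 4×1 + 2×4 = 12; y[2] = 2×1 = 2 → [16, 12, 2]. Compare to given [18, 12, 2]: they differ at index 0: given 18, correct 16, so answer: No

No. Error at index 0: given 18, correct 16.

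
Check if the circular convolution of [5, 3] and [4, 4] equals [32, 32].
Recompute circular convolution of [5, 3] and [4, 4]: y[0] = 5×4 + 3×4 = 32; y[1] = 5×4 + 3×4 = 32 → [32, 32]. Given [32, 32] matches, so answer: Yes

Yes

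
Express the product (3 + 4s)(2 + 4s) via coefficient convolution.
Ascending coefficients: a = [3, 4], b = [2, 4]. c[0] = 3×2 = 6; c[1] = 3×4 + 4×2 = 20; c[2] = 4×4 = 16. Result coefficients: [6, 20, 16] → 6 + 20s + 16s^2

6 + 20s + 16s^2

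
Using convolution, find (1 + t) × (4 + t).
Ascending coefficients: a = [1, 1], b = [4, 1]. c[0] = 1×4 = 4; c[1] = 1×1 + 1×4 = 5; c[2] = 1×1 = 1. Result coefficients: [4, 5, 1] → 4 + 5t + t^2

4 + 5t + t^2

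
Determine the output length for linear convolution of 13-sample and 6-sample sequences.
Linear/full convolution length: m + n - 1 = 13 + 6 - 1 = 18

18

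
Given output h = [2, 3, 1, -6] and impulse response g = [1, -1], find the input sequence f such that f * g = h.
Deconvolve h=[2, 3, 1, -6] by g=[1, -1]. Since g[0]=1, solve forward: f[0] = h[0] / 1 = 2; f[1] = (h[1] - 2×-1) / 1 = 5; f[2] = (h[2] - 5×-1) / 1 = 6. So f = [2, 5, 6]. Check by forward convolution: h[0] = 2×1 = 2; h[1] = 2×-1 + 5×1 = 3; h[2] = 5×-1 + 6×1 = 1; h[3] = 6×-1 = -6

[2, 5, 6]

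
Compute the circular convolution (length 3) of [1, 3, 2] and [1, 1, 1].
Use y[k] = Σ_j f[j]·g[(k-j) mod 3]. y[0] = 1×1 + 3×1 + 2×1 = 6; y[1] = 1×1 + 3×1 + 2×1 = 6; y[2] = 1×1 + 3×1 + 2×1 = 6. Result: [6, 6, 6]

[6, 6, 6]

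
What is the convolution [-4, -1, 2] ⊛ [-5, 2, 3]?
y[0] = -4×-5 = 20; y[1] = -4×2 + -1×-5 = -3; y[2] = -4×3 + -1×2 + 2×-5 = -24; y[3] = -1×3 + 2×2 = 1; y[4] = 2×3 = 6

[20, -3, -24, 1, 6]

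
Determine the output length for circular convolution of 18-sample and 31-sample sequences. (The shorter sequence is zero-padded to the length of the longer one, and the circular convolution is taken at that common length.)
Circular convolution (zero-padding the shorter input) has length max(m, n) = max(18, 31) = 31

31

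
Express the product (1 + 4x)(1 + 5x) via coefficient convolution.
Ascending coefficients: a = [1, 4], b = [1, 5]. c[0] = 1×1 = 1; c[1] = 1×5 + 4×1 = 9; c[2] = 4×5 = 20. Result coefficients: [1, 9, 20] → 1 + 9x + 20x^2

1 + 9x + 20x^2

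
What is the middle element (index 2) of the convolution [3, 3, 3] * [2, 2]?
Use y[k] = Σ_i a[i]·b[k-i] at k=2. y[2] = 3×2 + 3×2 = 12

12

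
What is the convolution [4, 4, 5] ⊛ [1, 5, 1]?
y[0] = 4×1 = 4; y[1] = 4×5 + 4×1 = 24; y[2] = 4×1 + 4×5 + 5×1 = 29; y[3] = 4×1 + 5×5 = 29; y[4] = 5×1 = 5

[4, 24, 29, 29, 5]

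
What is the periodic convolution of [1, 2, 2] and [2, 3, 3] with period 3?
Use y[k] = Σ_j u[j]·v[(k-j) mod 3]. y[0] = 1×2 + 2×3 + 2×3 = 14; y[1] = 1×3 + 2×2 + 2×3 = 13; y[2] = 1×3 + 2×3 + 2×2 = 13. Result: [14, 13, 13]

[14, 13, 13]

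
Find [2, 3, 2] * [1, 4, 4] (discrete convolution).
y[0] = 2×1 = 2; y[1] = 2×4 + 3×1 = 11; y[2] = 2×4 + 3×4 + 2×1 = 22; y[3] = 3×4 + 2×4 = 20; y[4] = 2×4 = 8

[2, 11, 22, 20, 8]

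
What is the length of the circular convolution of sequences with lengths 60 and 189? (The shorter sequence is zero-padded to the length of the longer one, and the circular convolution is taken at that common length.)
Circular convolution (zero-padding the shorter input) has length max(m, n) = max(60, 189) = 189

189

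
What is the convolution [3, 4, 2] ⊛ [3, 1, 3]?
y[0] = 3×3 = 9; y[1] = 3×1 + 4×3 = 15; y[2] = 3×3 + 4×1 + 2×3 = 19; y[3] = 4×3 + 2×1 = 14; y[4] = 2×3 = 6

[9, 15, 19, 14, 6]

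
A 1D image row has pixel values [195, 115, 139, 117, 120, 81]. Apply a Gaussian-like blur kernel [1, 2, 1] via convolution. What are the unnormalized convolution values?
Convolve image row [195, 115, 139, 117, 120, 81] with kernel [1, 2, 1]: y[0] = 195×1 = 195; y[1] = 195×2 + 115×1 = 505; y[2] = 195×1 + 115×2 + 139×1 = 564; y[3] = 115×1 + 139×2 + 117×1 = 510; y[4] = 139×1 + 117×2 + 120×1 = 493; y[5] = 117×1 + 120×2 + 81×1 = 438; y[6] = 120×1 + 81×2 = 282; y[7] = 81×1 = 81 → [195, 505, 564, 510, 493, 438, 282, 81]. Normalization factor = sum(kernel) = 4.

[195, 505, 564, 510, 493, 438, 282, 81]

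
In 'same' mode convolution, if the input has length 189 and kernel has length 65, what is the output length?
'Same' mode returns an output with the same length as the input: 189

189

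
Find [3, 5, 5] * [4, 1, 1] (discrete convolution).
y[0] = 3×4 = 12; y[1] = 3×1 + 5×4 = 23; y[2] = 3×1 + 5×1 + 5×4 = 28; y[3] = 5×1 + 5×1 = 10; y[4] = 5×1 = 5

[12, 23, 28, 10, 5]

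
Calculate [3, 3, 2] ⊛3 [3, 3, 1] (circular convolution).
Use y[k] = Σ_j a[j]·b[(k-j) mod 3]. y[0] = 3×3 + 3×1 + 2×3 = 18; y[1] = 3×3 + 3×3 + 2×1 = 20; y[2] = 3×1 + 3×3 + 2×3 = 18. Result: [18, 20, 18]

[18, 20, 18]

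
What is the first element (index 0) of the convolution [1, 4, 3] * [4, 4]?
Use y[k] = Σ_i a[i]·b[k-i] at k=0. y[0] = 1×4 = 4

4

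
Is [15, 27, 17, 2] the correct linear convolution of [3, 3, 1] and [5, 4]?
Recompute linear convolution of [3, 3, 1] and [5, 4]: y[0] = 3×5 = 15; y[1] = 3×4 + 3×5 = 27; y[2] = 3×4 + 1×5 = 17; y[3] = 1×4 = 4 → [15, 27, 17, 4]. Compare to given [15, 27, 17, 2]: they differ at index 3: given 2, correct 4, so answer: No

No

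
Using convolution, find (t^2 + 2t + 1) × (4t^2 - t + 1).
Ascending coefficients: a = [1, 2, 1], b = [1, -1, 4]. c[0] = 1×1 = 1; c[1] = 1×-1 + 2×1 = 1; c[2] = 1×4 + 2×-1 + 1×1 = 3; c[3] = 2×4 + 1×-1 = 7; c[4] = 1×4 = 4. Result coefficients: [1, 1, 3, 7, 4] → 4t^4 + 7t^3 + 3t^2 + t + 1

4t^4 + 7t^3 + 3t^2 + t + 1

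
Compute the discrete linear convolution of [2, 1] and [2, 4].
y[0] = 2×2 = 4; y[1] = 2×4 + 1×2 = 10; y[2] = 1×4 = 4

[4, 10, 4]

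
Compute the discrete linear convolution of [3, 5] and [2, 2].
y[0] = 3×2 = 6; y[1] = 3×2 + 5×2 = 16; y[2] = 5×2 = 10

[6, 16, 10]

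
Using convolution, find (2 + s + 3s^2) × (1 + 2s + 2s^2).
Ascending coefficients: a = [2, 1, 3], b = [1, 2, 2]. c[0] = 2×1 = 2; c[1] = 2×2 + 1×1 = 5; c[2] = 2×2 + 1×2 + 3×1 = 9; c[3] = 1×2 + 3×2 = 8; c[4] = 3×2 = 6. Result coefficients: [2, 5, 9, 8, 6] → 2 + 5s + 9s^2 + 8s^3 + 6s^4

2 + 5s + 9s^2 + 8s^3 + 6s^4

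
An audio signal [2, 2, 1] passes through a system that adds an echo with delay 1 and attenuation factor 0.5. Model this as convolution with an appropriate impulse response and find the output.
Direct-path + delayed-attenuated-path model → impulse response h = [1, 0.5] (1 at lag 0, 0.5 at lag 1). Output y[n] = x[n] + 0.5·x[n - 1] (with x[n] = 0 outside 0..2): y[0] = 2 + 0.5×0 = 2; y[1] = 2 + 0.5×2 = 3.0; y[2] = 1 + 0.5×2 = 2.0; y[3] = 0 + 0.5×1 = 0.5. So y = [2, 3.0, 2.0, 0.5]

[2, 3.0, 2.0, 0.5]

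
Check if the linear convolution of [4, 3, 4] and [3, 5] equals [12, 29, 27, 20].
Recompute linear convolution of [4, 3, 4] and [3, 5]: y[0] = 4×3 = 12; y[1] = 4×5 + 3×3 = 29; y[2] = 3×5 + 4×3 = 27; y[3] = 4×5 = 20 → [12, 29, 27, 20]. Given [12, 29, 27, 20] matches, so answer: Yes

Yes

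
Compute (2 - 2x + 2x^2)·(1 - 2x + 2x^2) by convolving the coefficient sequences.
Ascending coefficients: a = [2, -2, 2], b = [1, -2, 2]. c[0] = 2×1 = 2; c[1] = 2×-2 + -2×1 = -6; c[2] = 2×2 + -2×-2 + 2×1 = 10; c[3] = -2×2 + 2×-2 = -8; c[4] = 2×2 = 4. Result coefficients: [2, -6, 10, -8, 4] → 2 - 6x + 10x^2 - 8x^3 + 4x^4

2 - 6x + 10x^2 - 8x^3 + 4x^4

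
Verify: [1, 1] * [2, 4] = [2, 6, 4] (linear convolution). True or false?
Recompute linear convolution of [1, 1] and [2, 4]: y[0] = 1×2 = 2; y[1] = 1×4 + 1×2 = 6; y[2] = 1×4 = 4 → [2, 6, 4]. Given [2, 6, 4] matches, so answer: Yes

Yes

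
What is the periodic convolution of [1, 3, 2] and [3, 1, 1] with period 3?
Use y[k] = Σ_j s[j]·t[(k-j) mod 3]. y[0] = 1×3 + 3×1 + 2×1 = 8; y[1] = 1×1 + 3×3 + 2×1 = 12; y[2] = 1×1 + 3×1 + 2×3 = 10. Result: [8, 12, 10]

[8, 12, 10]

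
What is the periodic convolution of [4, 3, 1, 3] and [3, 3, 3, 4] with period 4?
Use y[k] = Σ_j x[j]·h[(k-j) mod 4]. y[0] = 4×3 + 3×4 + 1×3 + 3×3 = 36; y[1] = 4×3 + 3×3 + 1×4 + 3×3 = 34; y[2] = 4×3 + 3×3 + 1×3 + 3×4 = 36; y[3] = 4×4 + 3×3 + 1×3 + 3×3 = 37. Result: [36, 34, 36, 37]

[36, 34, 36, 37]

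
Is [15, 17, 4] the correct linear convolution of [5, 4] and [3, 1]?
Recompute linear convolution of [5, 4] and [3, 1]: y[0] = 5×3 = 15; y[1] = 5×1 + 4×3 = 17; y[2] = 4×1 = 4 → [15, 17, 4]. Given [15, 17, 4] matches, so answer: Yes

Yes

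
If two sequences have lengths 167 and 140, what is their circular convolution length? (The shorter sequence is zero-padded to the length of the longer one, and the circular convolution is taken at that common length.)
Circular convolution (zero-padding the shorter input) has length max(m, n) = max(167, 140) = 167

167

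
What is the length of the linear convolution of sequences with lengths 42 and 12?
Linear/full convolution length: m + n - 1 = 42 + 12 - 1 = 53

53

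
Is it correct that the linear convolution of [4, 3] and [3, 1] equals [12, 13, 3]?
Recompute linear convolution of [4, 3] and [3, 1]: y[0] = 4×3 = 12; y[1] = 4×1 + 3×3 = 13; y[2] = 3×1 = 3 → [12, 13, 3]. Given [12, 13, 3] matches, so answer: Yes

Yes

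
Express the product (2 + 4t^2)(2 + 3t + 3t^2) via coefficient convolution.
Ascending coefficients: a = [2, 0, 4], b = [2, 3, 3]. c[0] = 2×2 = 4; c[1] = 2×3 + 0×2 = 6; c[2] = 2×3 + 0×3 + 4×2 = 14; c[3] = 0×3 + 4×3 = 12; c[4] = 4×3 = 12. Result coefficients: [4, 6, 14, 12, 12] → 4 + 6t + 14t^2 + 12t^3 + 12t^4

4 + 6t + 14t^2 + 12t^3 + 12t^4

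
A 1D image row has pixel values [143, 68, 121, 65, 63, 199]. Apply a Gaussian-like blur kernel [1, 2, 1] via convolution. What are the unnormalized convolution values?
Convolve image row [143, 68, 121, 65, 63, 199] with kernel [1, 2, 1]: y[0] = 143×1 = 143; y[1] = 143×2 + 68×1 = 354; y[2] = 143×1 + 68×2 + 121×1 = 400; y[3] = 68×1 + 121×2 + 65×1 = 375; y[4] = 121×1 + 65×2 + 63×1 = 314; y[5] = 65×1 + 63×2 + 199×1 = 390; y[6] = 63×1 + 199×2 = 461; y[7] = 199×1 = 199 → [143, 354, 400, 375, 314, 390, 461, 199]. Normalization factor = sum(kernel) = 4.

[143, 354, 400, 375, 314, 390, 461, 199]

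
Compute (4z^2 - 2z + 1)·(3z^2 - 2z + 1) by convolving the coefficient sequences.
Ascending coefficients: a = [1, -2, 4], b = [1, -2, 3]. c[0] = 1×1 = 1; c[1] = 1×-2 + -2×1 = -4; c[2] = 1×3 + -2×-2 + 4×1 = 11; c[3] = -2×3 + 4×-2 = -14; c[4] = 4×3 = 12. Result coefficients: [1, -4, 11, -14, 12] → 12z^4 - 14z^3 + 11z^2 - 4z + 1

12z^4 - 14z^3 + 11z^2 - 4z + 1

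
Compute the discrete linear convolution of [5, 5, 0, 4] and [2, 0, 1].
y[0] = 5×2 = 10; y[1] = 5×0 + 5×2 = 10; y[2] = 5×1 + 5×0 + 0×2 = 5; y[3] = 5×1 + 0×0 + 4×2 = 13; y[4] = 0×1 + 4×0 = 0; y[5] = 4×1 = 4

[10, 10, 5, 13, 0, 4]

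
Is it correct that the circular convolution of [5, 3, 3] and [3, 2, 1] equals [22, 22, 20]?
Recompute circular convolution of [5, 3, 3] and [3, 2, 1]: y[0] = 5×3 + 3×1 + 3×2 = 24; y[1] = 5×2 + 3×3 + 3×1 = 22; y[2] = 5×1 + 3×2 + 3×3 = 20 → [24, 22, 20]. Compare to given [22, 22, 20]: they differ at index 0: given 22, correct 24, so answer: No

No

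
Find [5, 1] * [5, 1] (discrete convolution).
y[0] = 5×5 = 25; y[1] = 5×1 + 1×5 = 10; y[2] = 1×1 = 1

[25, 10, 1]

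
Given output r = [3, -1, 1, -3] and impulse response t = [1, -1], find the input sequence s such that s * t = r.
Deconvolve r=[3, -1, 1, -3] by t=[1, -1]. Since t[0]=1, solve forward: s[0] = r[0] / 1 = 3; s[1] = (r[1] - 3×-1) / 1 = 2; s[2] = (r[2] - 2×-1) / 1 = 3. So s = [3, 2, 3]. Check by forward convolution: r[0] = 3×1 = 3; r[1] = 3×-1 + 2×1 = -1; r[2] = 2×-1 + 3×1 = 1; r[3] = 3×-1 = -3

[3, 2, 3]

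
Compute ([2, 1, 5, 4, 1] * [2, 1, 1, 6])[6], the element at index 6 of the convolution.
Use y[k] = Σ_i a[i]·b[k-i] at k=6. y[6] = 4×6 + 1×1 = 25

25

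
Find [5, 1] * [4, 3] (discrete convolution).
y[0] = 5×4 = 20; y[1] = 5×3 + 1×4 = 19; y[2] = 1×3 = 3

[20, 19, 3]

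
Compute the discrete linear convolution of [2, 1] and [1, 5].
y[0] = 2×1 = 2; y[1] = 2×5 + 1×1 = 11; y[2] = 1×5 = 5

[2, 11, 5]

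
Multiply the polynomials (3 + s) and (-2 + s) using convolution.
Ascending coefficients: a = [3, 1], b = [-2, 1]. c[0] = 3×-2 = -6; c[1] = 3×1 + 1×-2 = 1; c[2] = 1×1 = 1. Result coefficients: [-6, 1, 1] → -6 + s + s^2

-6 + s + s^2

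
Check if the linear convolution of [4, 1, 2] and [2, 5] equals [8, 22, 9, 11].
Recompute linear convolution of [4, 1, 2] and [2, 5]: y[0] = 4×2 = 8; y[1] = 4×5 + 1×2 = 22; y[2] = 1×5 + 2×2 = 9; y[3] = 2×5 = 10 → [8, 22, 9, 10]. Compare to given [8, 22, 9, 11]: they differ at index 3: given 11, correct 10, so answer: No

No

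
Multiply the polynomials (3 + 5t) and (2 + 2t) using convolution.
Ascending coefficients: a = [3, 5], b = [2, 2]. c[0] = 3×2 = 6; c[1] = 3×2 + 5×2 = 16; c[2] = 5×2 = 10. Result coefficients: [6, 16, 10] → 6 + 16t + 10t^2

6 + 16t + 10t^2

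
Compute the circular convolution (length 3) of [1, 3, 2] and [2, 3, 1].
Use y[k] = Σ_j a[j]·b[(k-j) mod 3]. y[0] = 1×2 + 3×1 + 2×3 = 11; y[1] = 1×3 + 3×2 + 2×1 = 11; y[2] = 1×1 + 3×3 + 2×2 = 14. Result: [11, 11, 14]

[11, 11, 14]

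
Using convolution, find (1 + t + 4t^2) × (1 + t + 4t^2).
Ascending coefficients: a = [1, 1, 4], b = [1, 1, 4]. c[0] = 1×1 = 1; c[1] = 1×1 + 1×1 = 2; c[2] = 1×4 + 1×1 + 4×1 = 9; c[3] = 1×4 + 4×1 = 8; c[4] = 4×4 = 16. Result coefficients: [1, 2, 9, 8, 16] → 1 + 2t + 9t^2 + 8t^3 + 16t^4

1 + 2t + 9t^2 + 8t^3 + 16t^4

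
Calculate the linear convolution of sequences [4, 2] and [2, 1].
y[0] = 4×2 = 8; y[1] = 4×1 + 2×2 = 8; y[2] = 2×1 = 2

[8, 8, 2]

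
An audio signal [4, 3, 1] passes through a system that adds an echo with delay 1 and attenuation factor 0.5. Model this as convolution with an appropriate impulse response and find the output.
Direct-path + delayed-attenuated-path model → impulse response h = [1, 0.5] (1 at lag 0, 0.5 at lag 1). Output y[n] = x[n] + 0.5·x[n - 1] (with x[n] = 0 outside 0..2): y[0] = 4 + 0.5×0 = 4; y[1] = 3 + 0.5×4 = 5.0; y[2] = 1 + 0.5×3 = 2.5; y[3] = 0 + 0.5×1 = 0.5. So y = [4, 5.0, 2.5, 0.5]

[4, 5.0, 2.5, 0.5]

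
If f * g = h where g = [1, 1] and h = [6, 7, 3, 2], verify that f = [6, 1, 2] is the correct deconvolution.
Forward-compute [6, 1, 2] * [1, 1]: h[0] = 6×1 = 6; h[1] = 6×1 + 1×1 = 7; h[2] = 1×1 + 2×1 = 3; h[3] = 2×1 = 2 → [6, 7, 3, 2]. Matches given h = [6, 7, 3, 2], so verified.

Verified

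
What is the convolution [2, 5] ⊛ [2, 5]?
y[0] = 2×2 = 4; y[1] = 2×5 + 5×2 = 20; y[2] = 5×5 = 25

[4, 20, 25]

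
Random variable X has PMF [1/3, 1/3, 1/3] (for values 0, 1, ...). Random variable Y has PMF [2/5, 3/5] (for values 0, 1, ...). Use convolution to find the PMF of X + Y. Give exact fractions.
P(X+Y=k) = Σ_i P(X=i)·P(Y=k-i) — a convolution of [1/3, 1/3, 1/3] and [2/5, 3/5]. P(X+Y=0) = (1/3)×(2/5) = 2/15; P(X+Y=1) = (1/3)×(3/5) + (1/3)×(2/5) = 1/5 + 2/15 = 1/3; P(X+Y=2) = (1/3)×(3/5) + (1/3)×(2/5) = 1/5 + 2/15 = 1/3; P(X+Y=3) = (1/3)×(3/5) = 1/5. PMF: [2/15, 1/3, 1/3, 1/5] (sums to 1 ✓)

[2/15, 1/3, 1/3, 1/5]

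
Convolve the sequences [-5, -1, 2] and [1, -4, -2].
y[0] = -5×1 = -5; y[1] = -5×-4 + -1×1 = 19; y[2] = -5×-2 + -1×-4 + 2×1 = 16; y[3] = -1×-2 + 2×-4 = -6; y[4] = 2×-2 = -4

[-5, 19, 16, -6, -4]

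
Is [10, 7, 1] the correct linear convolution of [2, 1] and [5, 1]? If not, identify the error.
Recompute linear convolution of [2, 1] and [5, 1]: y[0] = 2×5 = 10; y[1] = 2×1 + 1×5 = 7; y[2] = 1×1 = 1 → [10, 7, 1]. Given [10, 7, 1] matches, so answer: Yes

Yes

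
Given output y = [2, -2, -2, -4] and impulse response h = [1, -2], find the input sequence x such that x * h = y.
Deconvolve y=[2, -2, -2, -4] by h=[1, -2]. Since h[0]=1, solve forward: x[0] = y[0] / 1 = 2; x[1] = (y[1] - 2×-2) / 1 = 2; x[2] = (y[2] - 2×-2) / 1 = 2. So x = [2, 2, 2]. Check by forward convolution: y[0] = 2×1 = 2; y[1] = 2×-2 + 2×1 = -2; y[2] = 2×-2 + 2×1 = -2; y[3] = 2×-2 = -4

[2, 2, 2]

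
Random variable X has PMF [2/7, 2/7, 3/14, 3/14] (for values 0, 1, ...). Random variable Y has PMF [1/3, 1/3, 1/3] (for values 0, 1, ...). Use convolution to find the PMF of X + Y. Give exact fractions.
P(X+Y=k) = Σ_i P(X=i)·P(Y=k-i) — a convolution of [2/7, 2/7, 3/14, 3/14] and [1/3, 1/3, 1/3]. P(X+Y=0) = (2/7)×(1/3) = 2/21; P(X+Y=1) = (2/7)×(1/3) + (2/7)×(1/3) = 2/21 + 2/21 = 4/21; P(X+Y=2) = (2/7)×(1/3) + (2/7)×(1/3) + (3/14)×(1/3) = 2/21 + 2/21 + 1/14 = 11/42; P(X+Y=3) = (2/7)×(1/3) + (3/14)×(1/3) + (3/14)×(1/3) = 2/21 + 1/14 + 1/14 = 5/21; P(X+Y=4) = (3/14)×(1/3) + (3/14)×(1/3) = 1/14 + 1/14 = 1/7; P(X+Y=5) = (3/14)×(1/3) = 1/14. PMF: [2/21, 4/21, 11/42, 5/21, 1/7, 1/14] (sums to 1 ✓)

[2/21, 4/21, 11/42, 5/21, 1/7, 1/14]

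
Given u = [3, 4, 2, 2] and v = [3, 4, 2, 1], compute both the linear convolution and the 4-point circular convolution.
Linear: y_lin[0] = 3×3 = 9; y_lin[1] = 3×4 + 4×3 = 24; y_lin[2] = 3×2 + 4×4 + 2×3 = 28; y_lin[3] = 3×1 + 4×2 + 2×4 + 2×3 = 25; y_lin[4] = 4×1 + 2×2 + 2×4 = 16; y_lin[5] = 2×1 + 2×2 = 6; y_lin[6] = 2×1 = 2 → [9, 24, 28, 25, 16, 6, 2]. Circular (length 4): y[0] = 3×3 + 4×1 + 2×2 + 2×4 = 25; y[1] = 3×4 + 4×3 + 2×1 + 2×2 = 30; y[2] = 3×2 + 4×4 + 2×3 + 2×1 = 30; y[3] = 3×1 + 4×2 + 2×4 + 2×3 = 25 → [25, 30, 30, 25]

Linear: [9, 24, 28, 25, 16, 6, 2], Circular: [25, 30, 30, 25]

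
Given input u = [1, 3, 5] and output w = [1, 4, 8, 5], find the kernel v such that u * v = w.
Output length 4 = len(u) + len(v) - 1 ⇒ len(v) = 2. Solve v forward using v[k] = (w[k] - Σ_{i≥1} u[i]·v[k-i]) / u[0]: v[0] = w[0] / u[0] = 1 / 1 = 1; v[1] = (w[1] - 3×1) / u[0] = (4 - 3×1) / 1 = 1. So v = [1, 1]. Forward-check [1, 3, 5] * [1, 1]: w[0] = 1×1 = 1; w[1] = 1×1 + 3×1 = 4; w[2] = 3×1 + 5×1 = 8; w[3] = 5×1 = 5 → [1, 4, 8, 5] ✓

[1, 1]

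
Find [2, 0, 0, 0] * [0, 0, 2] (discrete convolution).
y[0] = 2×0 = 0; y[1] = 2×0 + 0×0 = 0; y[2] = 2×2 + 0×0 + 0×0 = 4; y[3] = 0×2 + 0×0 + 0×0 = 0; y[4] = 0×2 + 0×0 = 0; y[5] = 0×2 = 0

[0, 0, 4, 0, 0, 0]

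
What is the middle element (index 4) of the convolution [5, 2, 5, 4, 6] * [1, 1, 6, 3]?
Use y[k] = Σ_i a[i]·b[k-i] at k=4. y[4] = 2×3 + 5×6 + 4×1 + 6×1 = 46

46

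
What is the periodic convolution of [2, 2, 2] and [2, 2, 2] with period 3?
Use y[k] = Σ_j f[j]·g[(k-j) mod 3]. y[0] = 2×2 + 2×2 + 2×2 = 12; y[1] = 2×2 + 2×2 + 2×2 = 12; y[2] = 2×2 + 2×2 + 2×2 = 12. Result: [12, 12, 12]

[12, 12, 12]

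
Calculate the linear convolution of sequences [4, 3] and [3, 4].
y[0] = 4×3 = 12; y[1] = 4×4 + 3×3 = 25; y[2] = 3×4 = 12

[12, 25, 12]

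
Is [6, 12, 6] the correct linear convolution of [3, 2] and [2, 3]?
Recompute linear convolution of [3, 2] and [2, 3]: y[0] = 3×2 = 6; y[1] = 3×3 + 2×2 = 13; y[2] = 2×3 = 6 → [6, 13, 6]. Compare to given [6, 12, 6]: they differ at index 1: given 12, correct 13, so answer: No

No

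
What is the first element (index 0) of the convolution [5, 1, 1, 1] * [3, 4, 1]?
Use y[k] = Σ_i a[i]·b[k-i] at k=0. y[0] = 5×3 = 15

15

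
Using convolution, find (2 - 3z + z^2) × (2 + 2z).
Ascending coefficients: a = [2, -3, 1], b = [2, 2]. c[0] = 2×2 = 4; c[1] = 2×2 + -3×2 = -2; c[2] = -3×2 + 1×2 = -4; c[3] = 1×2 = 2. Result coefficients: [4, -2, -4, 2] → 4 - 2z - 4z^2 + 2z^3

4 - 2z - 4z^2 + 2z^3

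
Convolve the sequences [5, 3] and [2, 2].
y[0] = 5×2 = 10; y[1] = 5×2 + 3×2 = 16; y[2] = 3×2 = 6

[10, 16, 6]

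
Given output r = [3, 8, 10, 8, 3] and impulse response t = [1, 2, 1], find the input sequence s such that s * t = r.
Deconvolve r=[3, 8, 10, 8, 3] by t=[1, 2, 1]. Since t[0]=1, solve forward: s[0] = r[0] / 1 = 3; s[1] = (r[1] - 3×2) / 1 = 2; s[2] = (r[2] - 2×2 - 3×1) / 1 = 3. So s = [3, 2, 3]. Check by forward convolution: r[0] = 3×1 = 3; r[1] = 3×2 + 2×1 = 8; r[2] = 3×1 + 2×2 + 3×1 = 10; r[3] = 2×1 + 3×2 = 8; r[4] = 3×1 = 3

[3, 2, 3]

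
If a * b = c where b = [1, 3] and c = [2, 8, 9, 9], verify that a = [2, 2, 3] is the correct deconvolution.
Forward-compute [2, 2, 3] * [1, 3]: c[0] = 2×1 = 2; c[1] = 2×3 + 2×1 = 8; c[2] = 2×3 + 3×1 = 9; c[3] = 3×3 = 9 → [2, 8, 9, 9]. Matches given c = [2, 8, 9, 9], so verified.

Verified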